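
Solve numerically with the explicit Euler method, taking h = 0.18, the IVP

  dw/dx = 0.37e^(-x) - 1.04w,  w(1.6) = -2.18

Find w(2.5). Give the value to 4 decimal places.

Euler: w_{n+1} = w_n + h·f(x_n, w_n).
x=1.600000, w=-2.180000: f=2.341902 → w ← -2.180000 + 0.18·2.341902 = -1.758458
x=1.780000, w=-1.758458: f=1.891192 → w ← -1.758458 + 0.18·1.891192 = -1.418043
x=1.960000, w=-1.418043: f=1.526882 → w ← -1.418043 + 0.18·1.526882 = -1.143204
x=2.140000, w=-1.143204: f=1.232465 → w ← -1.143204 + 0.18·1.232465 = -0.921361
x=2.320000, w=-0.921361: f=0.994576 → w ← -0.921361 + 0.18·0.994576 = -0.742337
w(2.5) ≈ -0.7423

-0.7423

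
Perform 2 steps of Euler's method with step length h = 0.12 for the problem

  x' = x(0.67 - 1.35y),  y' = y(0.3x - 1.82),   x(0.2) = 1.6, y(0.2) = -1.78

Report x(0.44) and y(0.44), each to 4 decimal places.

Euler on (x,y): x_{n+1} = x_n + h·x', y_{n+1} = y_n + h·y'.
0.200000: (1.600000, -1.780000); f=(4.916800, 2.385200) → (2.190016, -1.493776)
0.320000: (2.190016, -1.493776); f=(5.883692, 1.737254) → (2.896059, -1.285305)
(x(0.44), y(0.44)) ≈ (2.8961, -1.2853)

2.8961, -1.2853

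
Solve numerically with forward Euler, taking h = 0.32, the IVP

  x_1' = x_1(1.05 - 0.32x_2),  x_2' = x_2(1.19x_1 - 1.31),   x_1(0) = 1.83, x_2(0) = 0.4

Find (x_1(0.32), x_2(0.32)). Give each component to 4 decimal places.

Euler on (x_1,x_2): x_1_{n+1} = x_1_n + h·x_1', x_2_{n+1} = x_2_n + h·x_2'.
0.000000: (1.830000, 0.400000); f=(1.687260, 0.347080) → (2.369923, 0.511066)
(x_1(0.32), x_2(0.32)) ≈ (2.3699, 0.5111)

2.3699, 0.5111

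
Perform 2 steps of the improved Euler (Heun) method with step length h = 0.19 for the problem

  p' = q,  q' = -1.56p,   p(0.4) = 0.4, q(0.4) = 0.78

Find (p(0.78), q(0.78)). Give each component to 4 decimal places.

Heun on (p,q): k1 = f(x_n, state_n); k2 = f(x_n + h, state_n + h·k1); state_{n+1} = state_n + (h/2)·(k1 + k2).
0.400000: (0.400000, 0.780000)
  k1 = (0.780000, -0.624000)
  predictor → (0.548200, 0.661440)
  k2 = (0.661440, -0.855192)
  → (0.536937, 0.639477)
0.590000: (0.536937, 0.639477)
  k1 = (0.639477, -0.837621)
  predictor → (0.658437, 0.480329)
  k2 = (0.480329, -1.027162)
  → (0.643318, 0.462322)
(p(0.78), q(0.78)) ≈ (0.6433, 0.4623)

0.6433, 0.4623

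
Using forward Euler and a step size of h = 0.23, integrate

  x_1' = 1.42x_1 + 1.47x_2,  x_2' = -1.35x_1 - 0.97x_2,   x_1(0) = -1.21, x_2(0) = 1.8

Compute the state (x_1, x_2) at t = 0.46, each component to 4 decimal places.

-0.7223, 1.6878

Euler on (x_1,x_2): x_1_{n+1} = x_1_n + h·x_1', x_2_{n+1} = x_2_n + h·x_2'.
0.000000: (-1.210000, 1.800000); f=(0.927800, -0.112500) → (-0.996606, 1.774125)
0.230000: (-0.996606, 1.774125); f=(1.192783, -0.375483) → (-0.722266, 1.687764)
(x_1(0.46), x_2(0.46)) ≈ (-0.7223, 1.6878)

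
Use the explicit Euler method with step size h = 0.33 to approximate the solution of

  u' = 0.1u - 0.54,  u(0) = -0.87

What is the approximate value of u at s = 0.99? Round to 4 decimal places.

-1.5114

Euler: u_{n+1} = u_n + h·f(s_n, u_n).
s=0.000000, u=-0.870000: f=-0.627000 → u ← -0.870000 + 0.33·(-0.627000) = -1.076910
s=0.330000, u=-1.076910: f=-0.647691 → u ← -1.076910 + 0.33·(-0.647691) = -1.290648
s=0.660000, u=-1.290648: f=-0.669065 → u ← -1.290648 + 0.33·(-0.669065) = -1.511439
u(0.99) ≈ -1.5114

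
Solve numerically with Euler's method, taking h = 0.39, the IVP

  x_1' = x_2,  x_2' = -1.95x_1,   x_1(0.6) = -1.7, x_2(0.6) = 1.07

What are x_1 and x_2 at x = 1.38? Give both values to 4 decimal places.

Euler on (x_1,x_2): x_1_{n+1} = x_1_n + h·x_1', x_2_{n+1} = x_2_n + h·x_2'.
0.600000: (-1.700000, 1.070000); f=(1.070000, 3.315000) → (-1.282700, 2.362850)
0.990000: (-1.282700, 2.362850); f=(2.362850, 2.501265) → (-0.361188, 3.338343)
(x_1(1.38), x_2(1.38)) ≈ (-0.3612, 3.3383)

-0.3612, 3.3383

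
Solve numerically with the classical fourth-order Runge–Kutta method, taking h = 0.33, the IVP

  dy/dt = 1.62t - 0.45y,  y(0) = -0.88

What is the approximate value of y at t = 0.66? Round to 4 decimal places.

-0.3335

RK4: k1 = f(t_n, y_n); k2 = f(t_n + h/2, y_n + (h/2)·k1); k3 = f(t_n + h/2, y_n + (h/2)·k2); k4 = f(t_n + h, y_n + h·k3); y_{n+1} = y_n + (h/6)·(k1 + 2k2 + 2k3 + k4).
t=0.000000, y=-0.880000:
  k1 = f(0.000000, -0.880000) = 0.396000
  k2 = f(0.165000, -0.814660) = 0.633897
  k3 = f(0.165000, -0.775407) = 0.616233
  k4 = f(0.330000, -0.676643) = 0.839089
  y ← -0.880000 + (0.33/6)·(k1 + 2k2 + 2k3 + k4) = -0.674556
t=0.330000, y=-0.674556:
  k1 = f(0.330000, -0.674556) = 0.838150
  k2 = f(0.495000, -0.536261) = 1.043217
  k3 = f(0.495000, -0.502425) = 1.027991
  k4 = f(0.660000, -0.335319) = 1.220093
  y ← -0.674556 + (0.33/6)·(k1 + 2k2 + 2k3 + k4) = -0.333519
y(0.66) ≈ -0.3335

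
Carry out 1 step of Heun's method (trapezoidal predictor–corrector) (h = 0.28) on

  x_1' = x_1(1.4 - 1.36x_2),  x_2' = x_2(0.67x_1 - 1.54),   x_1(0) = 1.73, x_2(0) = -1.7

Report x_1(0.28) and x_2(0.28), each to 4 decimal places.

4.3407, -1.7845

Heun on (x_1,x_2): k1 = f(t_n, state_n); k2 = f(t_n + h, state_n + h·k1); state_{n+1} = state_n + (h/2)·(k1 + k2).
0.000000: (1.730000, -1.700000)
  k1 = (6.421760, 0.647530)
  predictor → (3.528093, -1.518692)
  k2 = (12.226325, -1.251132)
  → (4.340732, -1.784504)
(x_1(0.28), x_2(0.28)) ≈ (4.3407, -1.7845)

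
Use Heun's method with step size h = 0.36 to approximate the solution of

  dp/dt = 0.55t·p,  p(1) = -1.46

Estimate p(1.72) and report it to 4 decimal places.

-2.4855

Heun: k1 = f(t_n, p_n); k2 = f(t_n + h, p_n + h·k1); p_{n+1} = p_n + (h/2)·(k1 + k2).
t=1.000000, p=-1.460000:
  k1 = f(1.000000, -1.460000) = -0.803000
  k2 = f(1.360000, -1.749080) = -1.308312
  p ← -1.460000 + (0.36/2)·(-0.803000 + (-1.308312)) = -1.840036
t=1.360000, p=-1.840036:
  k1 = f(1.360000, -1.840036) = -1.376347
  k2 = f(1.720000, -2.335521) = -2.209403
  p ← -1.840036 + (0.36/2)·(-1.376347 + (-2.209403)) = -2.485471
p(1.72) ≈ -2.4855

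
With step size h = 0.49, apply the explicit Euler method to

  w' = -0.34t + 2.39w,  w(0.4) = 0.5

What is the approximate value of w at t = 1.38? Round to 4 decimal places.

2.0639

Euler: w_{n+1} = w_n + h·f(t_n, w_n).
t=0.400000, w=0.500000: f=1.059000 → w ← 0.500000 + 0.49·1.059000 = 1.018910
t=0.890000, w=1.018910: f=2.132595 → w ← 1.018910 + 0.49·2.132595 = 2.063882
w(1.38) ≈ 2.0639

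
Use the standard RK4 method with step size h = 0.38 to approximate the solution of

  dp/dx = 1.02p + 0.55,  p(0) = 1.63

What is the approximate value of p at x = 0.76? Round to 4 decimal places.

4.1697

RK4: k1 = f(x_n, p_n); k2 = f(x_n + h/2, p_n + (h/2)·k1); k3 = f(x_n + h/2, p_n + (h/2)·k2); k4 = f(x_n + h, p_n + h·k3); p_{n+1} = p_n + (h/6)·(k1 + 2k2 + 2k3 + k4).
x=0.000000, p=1.630000:
  k1 = f(0.000000, 1.630000) = 2.212600
  k2 = f(0.190000, 2.050394) = 2.641402
  k3 = f(0.190000, 2.131866) = 2.724504
  k4 = f(0.380000, 2.665311) = 3.268618
  p ← 1.630000 + (0.38/6)·(k1 + 2k2 + 2k3 + k4) = 2.656825
x=0.380000, p=2.656825:
  k1 = f(0.380000, 2.656825) = 3.259962
  k2 = f(0.570000, 3.276218) = 3.891742
  k3 = f(0.570000, 3.396256) = 4.014181
  k4 = f(0.760000, 4.182214) = 4.815858
  p ← 2.656825 + (0.38/6)·(k1 + 2k2 + 2k3 + k4) = 4.169711
p(0.76) ≈ 4.1697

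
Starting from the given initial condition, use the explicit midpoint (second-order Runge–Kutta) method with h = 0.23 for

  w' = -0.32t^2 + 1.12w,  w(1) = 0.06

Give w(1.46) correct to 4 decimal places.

Midpoint: k1 = f(t_n, w_n); k2 = f(t_n + h/2, w_n + (h/2)·k1); w_{n+1} = w_n + h·k2.
t=1.000000, w=0.060000:
  k1 = f(1.000000, 0.060000) = -0.252800
  k2 = f(1.115000, 0.030928) = -0.363193
  w ← 0.060000 + 0.23·(-0.363193) = -0.023534
t=1.230000, w=-0.023534:
  k1 = f(1.230000, -0.023534) = -0.510486
  k2 = f(1.345000, -0.082240) = -0.670997
  w ← -0.023534 + 0.23·(-0.670997) = -0.177864
w(1.46) ≈ -0.1779

-0.1779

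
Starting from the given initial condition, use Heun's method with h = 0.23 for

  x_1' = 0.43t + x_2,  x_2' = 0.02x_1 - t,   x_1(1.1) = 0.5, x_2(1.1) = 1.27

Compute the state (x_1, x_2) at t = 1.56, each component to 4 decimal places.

1.2202, 0.6663

Heun on (x_1,x_2): k1 = f(t_n, state_n); k2 = f(t_n + h, state_n + h·k1); state_{n+1} = state_n + (h/2)·(k1 + k2).
1.100000: (0.500000, 1.270000)
  k1 = (1.743000, -1.090000)
  predictor → (0.900890, 1.019300)
  k2 = (1.591200, -1.311982)
  → (0.883433, 0.993772)
1.330000: (0.883433, 0.993772)
  k1 = (1.565672, -1.312331)
  predictor → (1.243538, 0.691936)
  k2 = (1.362736, -1.535129)
  → (1.220200, 0.666314)
(x_1(1.56), x_2(1.56)) ≈ (1.2202, 0.6663)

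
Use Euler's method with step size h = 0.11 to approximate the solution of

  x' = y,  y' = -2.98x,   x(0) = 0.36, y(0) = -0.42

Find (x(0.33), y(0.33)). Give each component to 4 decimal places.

0.1841, -0.7243

Euler on (x,y): x_{n+1} = x_n + h·x', y_{n+1} = y_n + h·y'.
0.000000: (0.360000, -0.420000); f=(-0.420000, -1.072800) → (0.313800, -0.538008)
0.110000: (0.313800, -0.538008); f=(-0.538008, -0.935124) → (0.254619, -0.640872)
0.220000: (0.254619, -0.640872); f=(-0.640872, -0.758765) → (0.184123, -0.724336)
(x(0.33), y(0.33)) ≈ (0.1841, -0.7243)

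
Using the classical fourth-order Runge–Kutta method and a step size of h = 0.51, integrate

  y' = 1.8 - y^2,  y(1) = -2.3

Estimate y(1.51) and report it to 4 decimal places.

-17.9862

RK4: k1 = f(t_n, y_n); k2 = f(t_n + h/2, y_n + (h/2)·k1); k3 = f(t_n + h/2, y_n + (h/2)·k2); k4 = f(t_n + h, y_n + h·k3); y_{n+1} = y_n + (h/6)·(k1 + 2k2 + 2k3 + k4).
t=1.000000, y=-2.300000:
  k1 = f(1.000000, -2.300000) = -3.490000
  k2 = f(1.255000, -3.189950) = -8.375781
  k3 = f(1.255000, -4.435824) = -17.876536
  k4 = f(1.510000, -11.417033) = -128.548650
  y ← -2.300000 + (0.51/6)·(k1 + 2k2 + 2k3 + k4) = -17.986179
y(1.51) ≈ -17.9862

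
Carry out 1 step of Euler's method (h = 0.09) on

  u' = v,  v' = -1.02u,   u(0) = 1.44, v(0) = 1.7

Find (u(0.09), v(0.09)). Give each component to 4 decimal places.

1.5930, 1.5678

Euler on (u,v): u_{n+1} = u_n + h·u', v_{n+1} = v_n + h·v'.
0.000000: (1.440000, 1.700000); f=(1.700000, -1.468800) → (1.593000, 1.567808)
(u(0.09), v(0.09)) ≈ (1.5930, 1.5678)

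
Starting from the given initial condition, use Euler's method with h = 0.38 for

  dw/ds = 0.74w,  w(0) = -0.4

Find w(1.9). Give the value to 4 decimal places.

-1.3808

Euler: w_{n+1} = w_n + h·f(s_n, w_n).
s=0.000000, w=-0.400000: f=-0.296000 → w ← -0.400000 + 0.38·(-0.296000) = -0.512480
s=0.380000, w=-0.512480: f=-0.379235 → w ← -0.512480 + 0.38·(-0.379235) = -0.656589
s=0.760000, w=-0.656589: f=-0.485876 → w ← -0.656589 + 0.38·(-0.485876) = -0.841222
s=1.140000, w=-0.841222: f=-0.622505 → w ← -0.841222 + 0.38·(-0.622505) = -1.077774
s=1.520000, w=-1.077774: f=-0.797553 → w ← -1.077774 + 0.38·(-0.797553) = -1.380844
w(1.9) ≈ -1.3808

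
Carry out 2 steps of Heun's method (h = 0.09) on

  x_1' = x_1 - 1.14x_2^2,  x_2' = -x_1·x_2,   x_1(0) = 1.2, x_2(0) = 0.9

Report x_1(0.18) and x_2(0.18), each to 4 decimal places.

Heun on (x_1,x_2): k1 = f(t_n, state_n); k2 = f(t_n + h, state_n + h·k1); state_{n+1} = state_n + (h/2)·(k1 + k2).
0.000000: (1.200000, 0.900000)
  k1 = (0.276600, -1.080000)
  predictor → (1.224894, 0.802800)
  k2 = (0.490178, -0.983345)
  → (1.234505, 0.807149)
0.090000: (1.234505, 0.807149)
  k1 = (0.491806, -0.996430)
  predictor → (1.278768, 0.717471)
  k2 = (0.691936, -0.917478)
  → (1.287773, 0.721024)
(x_1(0.18), x_2(0.18)) ≈ (1.2878, 0.7210)

1.2878, 0.7210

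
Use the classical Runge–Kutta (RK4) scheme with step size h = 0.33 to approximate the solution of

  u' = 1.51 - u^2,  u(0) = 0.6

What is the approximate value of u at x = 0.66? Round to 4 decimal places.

1.0719

RK4: k1 = f(x_n, u_n); k2 = f(x_n + h/2, u_n + (h/2)·k1); k3 = f(x_n + h/2, u_n + (h/2)·k2); k4 = f(x_n + h, u_n + h·k3); u_{n+1} = u_n + (h/6)·(k1 + 2k2 + 2k3 + k4).
x=0.000000, u=0.600000:
  k1 = f(0.000000, 0.600000) = 1.150000
  k2 = f(0.165000, 0.789750) = 0.886295
  k3 = f(0.165000, 0.746239) = 0.953128
  k4 = f(0.330000, 0.914532) = 0.673631
  u ← 0.600000 + (0.33/6)·(k1 + 2k2 + 2k3 + k4) = 0.902636
x=0.330000, u=0.902636:
  k1 = f(0.330000, 0.902636) = 0.695248
  k2 = f(0.495000, 1.017352) = 0.474995
  k3 = f(0.495000, 0.981010) = 0.547619
  k4 = f(0.660000, 1.083350) = 0.336352
  u ← 0.902636 + (0.33/6)·(k1 + 2k2 + 2k3 + k4) = 1.071862
u(0.66) ≈ 1.0719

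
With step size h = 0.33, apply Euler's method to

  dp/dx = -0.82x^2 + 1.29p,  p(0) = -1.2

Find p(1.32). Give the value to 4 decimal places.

-5.4510

Euler: p_{n+1} = p_n + h·f(x_n, p_n).
x=0.000000, p=-1.200000: f=-1.548000 → p ← -1.200000 + 0.33·(-1.548000) = -1.710840
x=0.330000, p=-1.710840: f=-2.296282 → p ← -1.710840 + 0.33·(-2.296282) = -2.468613
x=0.660000, p=-2.468613: f=-3.541703 → p ← -2.468613 + 0.33·(-3.541703) = -3.637375
x=0.990000, p=-3.637375: f=-5.495896 → p ← -3.637375 + 0.33·(-5.495896) = -5.451020
p(1.32) ≈ -5.4510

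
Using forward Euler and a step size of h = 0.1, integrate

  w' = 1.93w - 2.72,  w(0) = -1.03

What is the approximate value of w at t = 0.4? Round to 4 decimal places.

Euler: w_{n+1} = w_n + h·f(t_n, w_n).
t=0.000000, w=-1.030000: f=-4.707900 → w ← -1.030000 + 0.1·(-4.707900) = -1.500790
t=0.100000, w=-1.500790: f=-5.616525 → w ← -1.500790 + 0.1·(-5.616525) = -2.062442
t=0.200000, w=-2.062442: f=-6.700514 → w ← -2.062442 + 0.1·(-6.700514) = -2.732494
t=0.300000, w=-2.732494: f=-7.993713 → w ← -2.732494 + 0.1·(-7.993713) = -3.531865
w(0.4) ≈ -3.5319

-3.5319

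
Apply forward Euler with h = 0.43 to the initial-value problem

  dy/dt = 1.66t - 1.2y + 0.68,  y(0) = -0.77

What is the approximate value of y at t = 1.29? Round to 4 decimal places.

1.1775

Euler: y_{n+1} = y_n + h·f(t_n, y_n).
t=0.000000, y=-0.770000: f=1.604000 → y ← -0.770000 + 0.43·1.604000 = -0.080280
t=0.430000, y=-0.080280: f=1.490136 → y ← -0.080280 + 0.43·1.490136 = 0.560478
t=0.860000, y=0.560478: f=1.435026 → y ← 0.560478 + 0.43·1.435026 = 1.177540
y(1.29) ≈ 1.1775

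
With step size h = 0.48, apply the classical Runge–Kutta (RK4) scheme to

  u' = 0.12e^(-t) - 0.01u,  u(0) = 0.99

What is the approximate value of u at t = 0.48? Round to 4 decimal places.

1.0309

RK4: k1 = f(t_n, u_n); k2 = f(t_n + h/2, u_n + (h/2)·k1); k3 = f(t_n + h/2, u_n + (h/2)·k2); k4 = f(t_n + h, u_n + h·k3); u_{n+1} = u_n + (h/6)·(k1 + 2k2 + 2k3 + k4).
t=0.000000, u=0.990000:
  k1 = f(0.000000, 0.990000) = 0.110100
  k2 = f(0.240000, 1.016424) = 0.084231
  k3 = f(0.240000, 1.010215) = 0.084293
  k4 = f(0.480000, 1.030461) = 0.063949
  u ← 0.990000 + (0.48/6)·(k1 + 2k2 + 2k3 + k4) = 1.030888
u(0.48) ≈ 1.0309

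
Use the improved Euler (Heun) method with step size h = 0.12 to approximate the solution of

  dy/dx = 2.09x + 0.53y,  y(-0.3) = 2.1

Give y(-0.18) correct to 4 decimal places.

Heun: k1 = f(x_n, y_n); k2 = f(x_n + h, y_n + h·k1); y_{n+1} = y_n + (h/2)·(k1 + k2).
x=-0.300000, y=2.100000:
  k1 = f(-0.300000, 2.100000) = 0.486000
  k2 = f(-0.180000, 2.158320) = 0.767710
  y ← 2.100000 + (0.12/2)·(0.486000 + 0.767710) = 2.175223
y(-0.18) ≈ 2.1752

2.1752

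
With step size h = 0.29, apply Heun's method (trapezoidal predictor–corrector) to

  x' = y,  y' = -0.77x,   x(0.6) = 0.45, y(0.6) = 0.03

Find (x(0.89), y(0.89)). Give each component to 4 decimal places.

0.4441, -0.0715

Heun on (x,y): k1 = f(t_n, state_n); k2 = f(t_n + h, state_n + h·k1); state_{n+1} = state_n + (h/2)·(k1 + k2).
0.600000: (0.450000, 0.030000)
  k1 = (0.030000, -0.346500)
  predictor → (0.458700, -0.070485)
  k2 = (-0.070485, -0.353199)
  → (0.444130, -0.071456)
(x(0.89), y(0.89)) ≈ (0.4441, -0.0715)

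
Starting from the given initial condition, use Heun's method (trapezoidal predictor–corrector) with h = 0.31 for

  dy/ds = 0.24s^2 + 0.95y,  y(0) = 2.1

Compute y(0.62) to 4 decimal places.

3.7825

Heun: k1 = f(s_n, y_n); k2 = f(s_n + h, y_n + h·k1); y_{n+1} = y_n + (h/2)·(k1 + k2).
s=0.000000, y=2.100000:
  k1 = f(0.000000, 2.100000) = 1.995000
  k2 = f(0.310000, 2.718450) = 2.605592
  y ← 2.100000 + (0.31/2)·(1.995000 + 2.605592) = 2.813092
s=0.310000, y=2.813092:
  k1 = f(0.310000, 2.813092) = 2.695501
  k2 = f(0.620000, 3.648697) = 3.558518
  y ← 2.813092 + (0.31/2)·(2.695501 + 3.558518) = 3.782465
y(0.62) ≈ 3.7825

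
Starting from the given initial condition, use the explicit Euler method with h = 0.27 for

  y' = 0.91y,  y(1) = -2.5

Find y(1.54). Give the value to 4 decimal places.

Euler: y_{n+1} = y_n + h·f(s_n, y_n).
s=1.000000, y=-2.500000: f=-2.275000 → y ← -2.500000 + 0.27·(-2.275000) = -3.114250
s=1.270000, y=-3.114250: f=-2.833968 → y ← -3.114250 + 0.27·(-2.833968) = -3.879421
y(1.54) ≈ -3.8794

-3.8794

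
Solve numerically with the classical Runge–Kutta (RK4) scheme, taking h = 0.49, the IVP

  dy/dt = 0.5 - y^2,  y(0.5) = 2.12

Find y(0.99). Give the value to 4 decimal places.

RK4: k1 = f(t_n, y_n); k2 = f(t_n + h/2, y_n + (h/2)·k1); k3 = f(t_n + h/2, y_n + (h/2)·k2); k4 = f(t_n + h, y_n + h·k3); y_{n+1} = y_n + (h/6)·(k1 + 2k2 + 2k3 + k4).
t=0.500000, y=2.120000:
  k1 = f(0.500000, 2.120000) = -3.994400
  k2 = f(0.745000, 1.141372) = -0.802730
  k3 = f(0.745000, 1.923331) = -3.199203
  k4 = f(0.990000, 0.552391) = 0.194865
  y ← 2.120000 + (0.49/6)·(k1 + 2k2 + 2k3 + k4) = 1.156056
y(0.99) ≈ 1.1561

1.1561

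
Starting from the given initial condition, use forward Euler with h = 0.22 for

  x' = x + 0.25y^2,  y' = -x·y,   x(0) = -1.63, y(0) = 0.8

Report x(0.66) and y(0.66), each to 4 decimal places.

Euler on (x,y): x_{n+1} = x_n + h·x', y_{n+1} = y_n + h·y'.
0.000000: (-1.630000, 0.800000); f=(-1.470000, 1.304000) → (-1.953400, 1.086880)
0.220000: (-1.953400, 1.086880); f=(-1.658073, 2.123111) → (-2.318176, 1.553965)
0.440000: (-2.318176, 1.553965); f=(-1.714475, 3.602363) → (-2.695360, 2.346484)
(x(0.66), y(0.66)) ≈ (-2.6954, 2.3465)

-2.6954, 2.3465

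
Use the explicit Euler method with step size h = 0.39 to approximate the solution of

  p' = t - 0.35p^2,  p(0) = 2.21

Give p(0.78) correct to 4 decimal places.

Euler: p_{n+1} = p_n + h·f(t_n, p_n).
t=0.000000, p=2.210000: f=-1.709435 → p ← 2.210000 + 0.39·(-1.709435) = 1.543320
t=0.390000, p=1.543320: f=-0.443643 → p ← 1.543320 + 0.39·(-0.443643) = 1.370300
p(0.78) ≈ 1.3703

1.3703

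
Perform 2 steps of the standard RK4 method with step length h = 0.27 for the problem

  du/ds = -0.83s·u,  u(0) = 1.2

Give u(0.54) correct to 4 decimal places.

RK4: k1 = f(s_n, u_n); k2 = f(s_n + h/2, u_n + (h/2)·k1); k3 = f(s_n + h/2, u_n + (h/2)·k2); k4 = f(s_n + h, u_n + h·k3); u_{n+1} = u_n + (h/6)·(k1 + 2k2 + 2k3 + k4).
s=0.000000, u=1.200000:
  k1 = f(0.000000, 1.200000) = 0.000000
  k2 = f(0.135000, 1.200000) = -0.134460
  k3 = f(0.135000, 1.181848) = -0.132426
  k4 = f(0.270000, 1.164245) = -0.260907
  u ← 1.200000 + (0.27/6)·(k1 + 2k2 + 2k3 + k4) = 1.164239
s=0.270000, u=1.164239:
  k1 = f(0.270000, 1.164239) = -0.260906
  k2 = f(0.405000, 1.129017) = -0.379519
  k3 = f(0.405000, 1.113004) = -0.374136
  k4 = f(0.540000, 1.063223) = -0.476536
  u ← 1.164239 + (0.27/6)·(k1 + 2k2 + 2k3 + k4) = 1.063226
u(0.54) ≈ 1.0632

1.0632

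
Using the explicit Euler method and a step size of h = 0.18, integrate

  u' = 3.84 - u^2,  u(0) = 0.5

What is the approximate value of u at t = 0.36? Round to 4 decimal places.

Euler: u_{n+1} = u_n + h·f(t_n, u_n).
t=0.000000, u=0.500000: f=3.590000 → u ← 0.500000 + 0.18·3.590000 = 1.146200
t=0.180000, u=1.146200: f=2.526226 → u ← 1.146200 + 0.18·2.526226 = 1.600921
u(0.36) ≈ 1.6009

1.6009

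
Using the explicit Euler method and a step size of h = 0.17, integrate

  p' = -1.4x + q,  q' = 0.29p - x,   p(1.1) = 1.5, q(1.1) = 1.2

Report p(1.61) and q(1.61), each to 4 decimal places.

1.1422, 0.7627

Euler on (p,q): p_{n+1} = p_n + h·p', q_{n+1} = q_n + h·q'.
1.100000: (1.500000, 1.200000); f=(-0.340000, -0.665000) → (1.442200, 1.086950)
1.270000: (1.442200, 1.086950); f=(-0.691050, -0.851762) → (1.324721, 0.942150)
1.440000: (1.324721, 0.942150); f=(-1.073850, -1.055831) → (1.142167, 0.762659)
(p(1.61), q(1.61)) ≈ (1.1422, 0.7627)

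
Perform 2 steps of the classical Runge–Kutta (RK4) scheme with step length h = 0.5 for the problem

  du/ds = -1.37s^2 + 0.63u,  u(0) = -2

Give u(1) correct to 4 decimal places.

RK4: k1 = f(s_n, u_n); k2 = f(s_n + h/2, u_n + (h/2)·k1); k3 = f(s_n + h/2, u_n + (h/2)·k2); k4 = f(s_n + h, u_n + h·k3); u_{n+1} = u_n + (h/6)·(k1 + 2k2 + 2k3 + k4).
s=0.000000, u=-2.000000:
  k1 = f(0.000000, -2.000000) = -1.260000
  k2 = f(0.250000, -2.315000) = -1.544075
  k3 = f(0.250000, -2.386019) = -1.588817
  k4 = f(0.500000, -2.794408) = -2.102977
  u ← -2.000000 + (0.5/6)·(k1 + 2k2 + 2k3 + k4) = -2.802397
s=0.500000, u=-2.802397:
  k1 = f(0.500000, -2.802397) = -2.108010
  k2 = f(0.750000, -3.329399) = -2.868147
  k3 = f(0.750000, -3.519433) = -2.987868
  k4 = f(1.000000, -4.296331) = -4.076688
  u ← -2.802397 + (0.5/6)·(k1 + 2k2 + 2k3 + k4) = -4.293791
u(1) ≈ -4.2938

-4.2938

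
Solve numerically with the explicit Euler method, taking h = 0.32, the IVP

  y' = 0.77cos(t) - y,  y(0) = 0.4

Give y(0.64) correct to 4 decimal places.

Euler: y_{n+1} = y_n + h·f(t_n, y_n).
t=0.000000, y=0.400000: f=0.370000 → y ← 0.400000 + 0.32·0.370000 = 0.518400
t=0.320000, y=0.518400: f=0.212511 → y ← 0.518400 + 0.32·0.212511 = 0.586404
y(0.64) ≈ 0.5864

0.5864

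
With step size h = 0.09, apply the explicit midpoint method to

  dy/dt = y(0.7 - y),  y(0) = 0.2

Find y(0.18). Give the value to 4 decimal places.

Midpoint: k1 = f(t_n, y_n); k2 = f(t_n + h/2, y_n + (h/2)·k1); y_{n+1} = y_n + h·k2.
t=0.000000, y=0.200000:
  k1 = f(0.000000, 0.200000) = 0.100000
  k2 = f(0.045000, 0.204500) = 0.101330
  y ← 0.200000 + 0.09·0.101330 = 0.209120
t=0.090000, y=0.209120:
  k1 = f(0.090000, 0.209120) = 0.102653
  k2 = f(0.135000, 0.213739) = 0.103933
  y ← 0.209120 + 0.09·0.103933 = 0.218474
y(0.18) ≈ 0.2185

0.2185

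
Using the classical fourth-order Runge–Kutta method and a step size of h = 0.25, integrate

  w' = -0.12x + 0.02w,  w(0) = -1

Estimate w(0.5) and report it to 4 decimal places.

RK4: k1 = f(x_n, w_n); k2 = f(x_n + h/2, w_n + (h/2)·k1); k3 = f(x_n + h/2, w_n + (h/2)·k2); k4 = f(x_n + h, w_n + h·k3); w_{n+1} = w_n + (h/6)·(k1 + 2k2 + 2k3 + k4).
x=0.000000, w=-1.000000:
  k1 = f(0.000000, -1.000000) = -0.020000
  k2 = f(0.125000, -1.002500) = -0.035050
  k3 = f(0.125000, -1.004381) = -0.035088
  k4 = f(0.250000, -1.008772) = -0.050175
  w ← -1.000000 + (0.25/6)·(k1 + 2k2 + 2k3 + k4) = -1.008769
x=0.250000, w=-1.008769:
  k1 = f(0.250000, -1.008769) = -0.050175
  k2 = f(0.375000, -1.015041) = -0.065301
  k3 = f(0.375000, -1.016931) = -0.065339
  k4 = f(0.500000, -1.025103) = -0.080502
  w ← -1.008769 + (0.25/6)·(k1 + 2k2 + 2k3 + k4) = -1.025100
w(0.5) ≈ -1.0251

-1.0251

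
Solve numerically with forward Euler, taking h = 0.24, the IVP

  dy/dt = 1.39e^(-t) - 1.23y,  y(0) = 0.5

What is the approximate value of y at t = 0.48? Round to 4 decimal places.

0.7459

Euler: y_{n+1} = y_n + h·f(t_n, y_n).
t=0.000000, y=0.500000: f=0.775000 → y ← 0.500000 + 0.24·0.775000 = 0.686000
t=0.240000, y=0.686000: f=0.249633 → y ← 0.686000 + 0.24·0.249633 = 0.745912
y(0.48) ≈ 0.7459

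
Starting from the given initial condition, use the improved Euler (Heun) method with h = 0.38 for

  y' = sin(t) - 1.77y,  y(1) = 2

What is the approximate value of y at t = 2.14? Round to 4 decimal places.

0.7708

Heun: k1 = f(t_n, y_n); k2 = f(t_n + h, y_n + h·k1); y_{n+1} = y_n + (h/2)·(k1 + k2).
t=1.000000, y=2.000000:
  k1 = f(1.000000, 2.000000) = -2.698529
  k2 = f(1.380000, 0.974559) = -0.743116
  y ← 2.000000 + (0.38/2)·(-2.698529 + (-0.743116)) = 1.346087
t=1.380000, y=1.346087:
  k1 = f(1.380000, 1.346087) = -1.400721
  k2 = f(1.760000, 0.813813) = -0.458295
  y ← 1.346087 + (0.38/2)·(-1.400721 + (-0.458295)) = 0.992874
t=1.760000, y=0.992874:
  k1 = f(1.760000, 0.992874) = -0.775233
  k2 = f(2.140000, 0.698286) = -0.393635
  y ← 0.992874 + (0.38/2)·(-0.775233 + (-0.393635)) = 0.770789
y(2.14) ≈ 0.7708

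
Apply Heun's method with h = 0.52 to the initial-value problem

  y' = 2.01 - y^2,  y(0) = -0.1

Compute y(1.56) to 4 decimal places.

1.2041

Heun: k1 = f(x_n, y_n); k2 = f(x_n + h, y_n + h·k1); y_{n+1} = y_n + (h/2)·(k1 + k2).
x=0.000000, y=-0.100000:
  k1 = f(0.000000, -0.100000) = 2.000000
  k2 = f(0.520000, 0.940000) = 1.126400
  y ← -0.100000 + (0.52/2)·(2.000000 + 1.126400) = 0.712864
x=0.520000, y=0.712864:
  k1 = f(0.520000, 0.712864) = 1.501825
  k2 = f(1.040000, 1.493813) = -0.221477
  y ← 0.712864 + (0.52/2)·(1.501825 + (-0.221477)) = 1.045754
x=1.040000, y=1.045754:
  k1 = f(1.040000, 1.045754) = 0.916398
  k2 = f(1.560000, 1.522281) = -0.307340
  y ← 1.045754 + (0.52/2)·(0.916398 + (-0.307340)) = 1.204109
y(1.56) ≈ 1.2041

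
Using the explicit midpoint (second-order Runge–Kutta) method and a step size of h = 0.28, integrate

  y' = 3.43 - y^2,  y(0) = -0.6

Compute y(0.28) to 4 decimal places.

0.3523

Midpoint: k1 = f(s_n, y_n); k2 = f(s_n + h/2, y_n + (h/2)·k1); y_{n+1} = y_n + h·k2.
s=0.000000, y=-0.600000:
  k1 = f(0.000000, -0.600000) = 3.070000
  k2 = f(0.140000, -0.170200) = 3.401032
  y ← -0.600000 + 0.28·3.401032 = 0.352289
y(0.28) ≈ 0.3523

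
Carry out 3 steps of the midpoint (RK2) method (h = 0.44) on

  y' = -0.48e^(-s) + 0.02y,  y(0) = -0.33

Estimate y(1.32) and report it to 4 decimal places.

-0.6937

Midpoint: k1 = f(s_n, y_n); k2 = f(s_n + h/2, y_n + (h/2)·k1); y_{n+1} = y_n + h·k2.
s=0.000000, y=-0.330000:
  k1 = f(0.000000, -0.330000) = -0.486600
  k2 = f(0.220000, -0.437052) = -0.393950
  y ← -0.330000 + 0.44·(-0.393950) = -0.503338
s=0.440000, y=-0.503338:
  k1 = f(0.440000, -0.503338) = -0.319204
  k2 = f(0.660000, -0.573563) = -0.259560
  y ← -0.503338 + 0.44·(-0.259560) = -0.617544
s=0.880000, y=-0.617544:
  k1 = f(0.880000, -0.617544) = -0.211447
  k2 = f(1.100000, -0.664063) = -0.173059
  y ← -0.617544 + 0.44·(-0.173059) = -0.693691
y(1.32) ≈ -0.6937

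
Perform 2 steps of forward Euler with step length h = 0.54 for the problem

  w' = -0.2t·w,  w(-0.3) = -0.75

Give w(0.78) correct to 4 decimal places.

Euler: w_{n+1} = w_n + h·f(t_n, w_n).
t=-0.300000, w=-0.750000: f=-0.045000 → w ← -0.750000 + 0.54·(-0.045000) = -0.774300
t=0.240000, w=-0.774300: f=0.037166 → w ← -0.774300 + 0.54·0.037166 = -0.754230
w(0.78) ≈ -0.7542

-0.7542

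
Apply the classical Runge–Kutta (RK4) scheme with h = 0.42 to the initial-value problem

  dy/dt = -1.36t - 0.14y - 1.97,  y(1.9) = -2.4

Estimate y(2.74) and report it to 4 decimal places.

-6.2043

RK4: k1 = f(t_n, y_n); k2 = f(t_n + h/2, y_n + (h/2)·k1); k3 = f(t_n + h/2, y_n + (h/2)·k2); k4 = f(t_n + h, y_n + h·k3); y_{n+1} = y_n + (h/6)·(k1 + 2k2 + 2k3 + k4).
t=1.900000, y=-2.400000:
  k1 = f(1.900000, -2.400000) = -4.218000
  k2 = f(2.110000, -3.285780) = -4.379591
  k3 = f(2.110000, -3.319714) = -4.374840
  k4 = f(2.320000, -4.237433) = -4.531959
  y ← -2.400000 + (0.42/6)·(k1 + 2k2 + 2k3 + k4) = -4.238117
t=2.320000, y=-4.238117:
  k1 = f(2.320000, -4.238117) = -4.531864
  k2 = f(2.530000, -5.189809) = -4.684227
  k3 = f(2.530000, -5.221805) = -4.679747
  k4 = f(2.740000, -6.203611) = -4.827894
  y ← -4.238117 + (0.42/6)·(k1 + 2k2 + 2k3 + k4) = -6.204257
y(2.74) ≈ -6.2043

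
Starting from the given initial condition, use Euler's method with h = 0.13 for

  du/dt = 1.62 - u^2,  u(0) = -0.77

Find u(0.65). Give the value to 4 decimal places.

0.1107

Euler: u_{n+1} = u_n + h·f(t_n, u_n).
t=0.000000, u=-0.770000: f=1.027100 → u ← -0.770000 + 0.13·1.027100 = -0.636477
t=0.130000, u=-0.636477: f=1.214897 → u ← -0.636477 + 0.13·1.214897 = -0.478540
t=0.260000, u=-0.478540: f=1.390999 → u ← -0.478540 + 0.13·1.390999 = -0.297711
t=0.390000, u=-0.297711: f=1.531368 → u ← -0.297711 + 0.13·1.531368 = -0.098633
t=0.520000, u=-0.098633: f=1.610272 → u ← -0.098633 + 0.13·1.610272 = 0.110703
u(0.65) ≈ 0.1107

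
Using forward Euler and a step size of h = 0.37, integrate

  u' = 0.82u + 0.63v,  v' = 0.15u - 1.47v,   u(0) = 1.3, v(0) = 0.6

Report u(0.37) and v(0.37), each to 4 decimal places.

Euler on (u,v): u_{n+1} = u_n + h·u', v_{n+1} = v_n + h·v'.
0.000000: (1.300000, 0.600000); f=(1.444000, -0.687000) → (1.834280, 0.345810)
(u(0.37), v(0.37)) ≈ (1.8343, 0.3458)

1.8343, 0.3458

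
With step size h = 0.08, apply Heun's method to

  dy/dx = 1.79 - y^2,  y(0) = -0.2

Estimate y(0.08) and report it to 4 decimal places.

-0.0585

Heun: k1 = f(x_n, y_n); k2 = f(x_n + h, y_n + h·k1); y_{n+1} = y_n + (h/2)·(k1 + k2).
x=0.000000, y=-0.200000:
  k1 = f(0.000000, -0.200000) = 1.750000
  k2 = f(0.080000, -0.060000) = 1.786400
  y ← -0.200000 + (0.08/2)·(1.750000 + 1.786400) = -0.058544
y(0.08) ≈ -0.0585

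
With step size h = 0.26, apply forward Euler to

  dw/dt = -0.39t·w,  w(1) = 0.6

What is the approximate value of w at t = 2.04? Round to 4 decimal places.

Euler: w_{n+1} = w_n + h·f(t_n, w_n).
t=1.000000, w=0.600000: f=-0.234000 → w ← 0.600000 + 0.26·(-0.234000) = 0.539160
t=1.260000, w=0.539160: f=-0.264943 → w ← 0.539160 + 0.26·(-0.264943) = 0.470275
t=1.520000, w=0.470275: f=-0.278779 → w ← 0.470275 + 0.26·(-0.278779) = 0.397792
t=1.780000, w=0.397792: f=-0.276147 → w ← 0.397792 + 0.26·(-0.276147) = 0.325994
w(2.04) ≈ 0.3260

0.3260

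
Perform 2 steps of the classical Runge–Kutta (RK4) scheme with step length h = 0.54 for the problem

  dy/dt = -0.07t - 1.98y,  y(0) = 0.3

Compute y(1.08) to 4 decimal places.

0.0149

RK4: k1 = f(t_n, y_n); k2 = f(t_n + h/2, y_n + (h/2)·k1); k3 = f(t_n + h/2, y_n + (h/2)·k2); k4 = f(t_n + h, y_n + h·k3); y_{n+1} = y_n + (h/6)·(k1 + 2k2 + 2k3 + k4).
t=0.000000, y=0.300000:
  k1 = f(0.000000, 0.300000) = -0.594000
  k2 = f(0.270000, 0.139620) = -0.295348
  k3 = f(0.270000, 0.220256) = -0.455007
  k4 = f(0.540000, 0.054296) = -0.145306
  y ← 0.300000 + (0.54/6)·(k1 + 2k2 + 2k3 + k4) = 0.098399
t=0.540000, y=0.098399:
  k1 = f(0.540000, 0.098399) = -0.232629
  k2 = f(0.810000, 0.035589) = -0.127166
  k3 = f(0.810000, 0.064064) = -0.183546
  k4 = f(1.080000, -0.000717) = -0.074181
  y ← 0.098399 + (0.54/6)·(k1 + 2k2 + 2k3 + k4) = 0.014857
y(1.08) ≈ 0.0149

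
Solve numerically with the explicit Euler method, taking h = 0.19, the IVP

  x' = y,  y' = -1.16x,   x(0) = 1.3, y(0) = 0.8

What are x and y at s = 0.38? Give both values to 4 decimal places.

Euler on (x,y): x_{n+1} = x_n + h·x', y_{n+1} = y_n + h·y'.
0.000000: (1.300000, 0.800000); f=(0.800000, -1.508000) → (1.452000, 0.513480)
0.190000: (1.452000, 0.513480); f=(0.513480, -1.684320) → (1.549561, 0.193459)
(x(0.38), y(0.38)) ≈ (1.5496, 0.1935)

1.5496, 0.1935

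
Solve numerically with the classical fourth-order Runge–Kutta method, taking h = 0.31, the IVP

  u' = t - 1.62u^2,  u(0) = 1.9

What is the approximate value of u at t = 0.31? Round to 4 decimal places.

RK4: k1 = f(t_n, u_n); k2 = f(t_n + h/2, u_n + (h/2)·k1); k3 = f(t_n + h/2, u_n + (h/2)·k2); k4 = f(t_n + h, u_n + h·k3); u_{n+1} = u_n + (h/6)·(k1 + 2k2 + 2k3 + k4).
t=0.000000, u=1.900000:
  k1 = f(0.000000, 1.900000) = -5.848200
  k2 = f(0.155000, 0.993529) = -1.444102
  k3 = f(0.155000, 1.676164) = -4.396433
  k4 = f(0.310000, 0.537106) = -0.157342
  u ← 1.900000 + (0.31/6)·(k1 + 2k2 + 2k3 + k4) = 0.986192
u(0.31) ≈ 0.9862

0.9862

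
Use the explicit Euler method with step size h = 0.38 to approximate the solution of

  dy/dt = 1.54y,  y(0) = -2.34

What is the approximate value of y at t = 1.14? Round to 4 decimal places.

Euler: y_{n+1} = y_n + h·f(t_n, y_n).
t=0.000000, y=-2.340000: f=-3.603600 → y ← -2.340000 + 0.38·(-3.603600) = -3.709368
t=0.380000, y=-3.709368: f=-5.712427 → y ← -3.709368 + 0.38·(-5.712427) = -5.880090
t=0.760000, y=-5.880090: f=-9.055339 → y ← -5.880090 + 0.38·(-9.055339) = -9.321119
y(1.14) ≈ -9.3211

-9.3211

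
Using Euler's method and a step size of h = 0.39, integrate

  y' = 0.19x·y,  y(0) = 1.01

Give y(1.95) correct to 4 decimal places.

Euler: y_{n+1} = y_n + h·f(x_n, y_n).
x=0.000000, y=1.010000: f=0.000000 → y ← 1.010000 + 0.39·0.000000 = 1.010000
x=0.390000, y=1.010000: f=0.074841 → y ← 1.010000 + 0.39·0.074841 = 1.039188
x=0.780000, y=1.039188: f=0.154008 → y ← 1.039188 + 0.39·0.154008 = 1.099251
x=1.170000, y=1.099251: f=0.244363 → y ← 1.099251 + 0.39·0.244363 = 1.194553
x=1.560000, y=1.194553: f=0.354065 → y ← 1.194553 + 0.39·0.354065 = 1.332638
y(1.95) ≈ 1.3326

1.3326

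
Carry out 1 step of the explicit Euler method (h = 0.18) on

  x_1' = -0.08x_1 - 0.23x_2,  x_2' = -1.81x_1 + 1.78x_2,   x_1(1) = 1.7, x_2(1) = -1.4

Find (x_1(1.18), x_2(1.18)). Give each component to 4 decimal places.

Euler on (x_1,x_2): x_1_{n+1} = x_1_n + h·x_1', x_2_{n+1} = x_2_n + h·x_2'.
1.000000: (1.700000, -1.400000); f=(0.186000, -5.569000) → (1.733480, -2.402420)
(x_1(1.18), x_2(1.18)) ≈ (1.7335, -2.4024)

1.7335, -2.4024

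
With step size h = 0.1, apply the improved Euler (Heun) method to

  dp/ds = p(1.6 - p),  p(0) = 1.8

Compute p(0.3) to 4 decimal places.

1.7185

Heun: k1 = f(s_n, p_n); k2 = f(s_n + h, p_n + h·k1); p_{n+1} = p_n + (h/2)·(k1 + k2).
s=0.000000, p=1.800000:
  k1 = f(0.000000, 1.800000) = -0.360000
  k2 = f(0.100000, 1.764000) = -0.289296
  p ← 1.800000 + (0.1/2)·(-0.360000 + (-0.289296)) = 1.767535
s=0.100000, p=1.767535:
  k1 = f(0.100000, 1.767535) = -0.296124
  k2 = f(0.200000, 1.737923) = -0.239699
  p ← 1.767535 + (0.1/2)·(-0.296124 + (-0.239699)) = 1.740744
s=0.200000, p=1.740744:
  k1 = f(0.200000, 1.740744) = -0.244999
  k2 = f(0.300000, 1.716244) = -0.199503
  p ← 1.740744 + (0.1/2)·(-0.244999 + (-0.199503)) = 1.718519
p(0.3) ≈ 1.7185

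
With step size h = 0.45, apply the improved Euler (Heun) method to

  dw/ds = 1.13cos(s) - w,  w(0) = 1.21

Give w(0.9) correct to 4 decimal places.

1.0373

Heun: k1 = f(s_n, w_n); k2 = f(s_n + h, w_n + h·k1); w_{n+1} = w_n + (h/2)·(k1 + k2).
s=0.000000, w=1.210000:
  k1 = f(0.000000, 1.210000) = -0.080000
  k2 = f(0.450000, 1.174000) = -0.156495
  w ← 1.210000 + (0.45/2)·(-0.080000 + (-0.156495)) = 1.156789
s=0.450000, w=1.156789:
  k1 = f(0.450000, 1.156789) = -0.139283
  k2 = f(0.900000, 1.094111) = -0.391692
  w ← 1.156789 + (0.45/2)·(-0.139283 + (-0.391692)) = 1.037319
w(0.9) ≈ 1.0373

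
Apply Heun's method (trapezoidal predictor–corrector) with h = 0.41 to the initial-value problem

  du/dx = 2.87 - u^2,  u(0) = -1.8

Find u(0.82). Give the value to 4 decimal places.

Heun: k1 = f(x_n, u_n); k2 = f(x_n + h, u_n + h·k1); u_{n+1} = u_n + (h/2)·(k1 + k2).
x=0.000000, u=-1.800000:
  k1 = f(0.000000, -1.800000) = -0.370000
  k2 = f(0.410000, -1.951700) = -0.939133
  u ← -1.800000 + (0.41/2)·(-0.370000 + (-0.939133)) = -2.068372
x=0.410000, u=-2.068372:
  k1 = f(0.410000, -2.068372) = -1.408164
  k2 = f(0.820000, -2.645719) = -4.129831
  u ← -2.068372 + (0.41/2)·(-1.408164 + (-4.129831)) = -3.203661
u(0.82) ≈ -3.2037

-3.2037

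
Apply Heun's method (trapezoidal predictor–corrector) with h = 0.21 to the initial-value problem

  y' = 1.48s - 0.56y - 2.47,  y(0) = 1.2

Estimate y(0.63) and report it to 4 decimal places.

-0.1995

Heun: k1 = f(s_n, y_n); k2 = f(s_n + h, y_n + h·k1); y_{n+1} = y_n + (h/2)·(k1 + k2).
s=0.000000, y=1.200000:
  k1 = f(0.000000, 1.200000) = -3.142000
  k2 = f(0.210000, 0.540180) = -2.461701
  y ← 1.200000 + (0.21/2)·(-3.142000 + (-2.461701)) = 0.611611
s=0.210000, y=0.611611:
  k1 = f(0.210000, 0.611611) = -2.501702
  k2 = f(0.420000, 0.086254) = -1.896702
  y ← 0.611611 + (0.21/2)·(-2.501702 + (-1.896702)) = 0.149779
s=0.420000, y=0.149779:
  k1 = f(0.420000, 0.149779) = -1.932276
  k2 = f(0.630000, -0.255999) = -1.394241
  y ← 0.149779 + (0.21/2)·(-1.932276 + (-1.394241)) = -0.199505
y(0.63) ≈ -0.1995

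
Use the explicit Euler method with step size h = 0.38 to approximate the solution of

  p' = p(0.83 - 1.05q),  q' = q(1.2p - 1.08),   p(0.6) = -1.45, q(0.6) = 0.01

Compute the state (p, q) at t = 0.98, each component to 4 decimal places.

Euler on (p,q): p_{n+1} = p_n + h·p', q_{n+1} = q_n + h·q'.
0.600000: (-1.450000, 0.010000); f=(-1.188275, -0.028200) → (-1.901544, -0.000716)
(p(0.98), q(0.98)) ≈ (-1.9015, -0.0007)

-1.9015, -0.0007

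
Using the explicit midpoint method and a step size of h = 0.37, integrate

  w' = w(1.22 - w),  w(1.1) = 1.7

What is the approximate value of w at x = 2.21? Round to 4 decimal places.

1.3334

Midpoint: k1 = f(x_n, w_n); k2 = f(x_n + h/2, w_n + (h/2)·k1); w_{n+1} = w_n + h·k2.
x=1.100000, w=1.700000:
  k1 = f(1.100000, 1.700000) = -0.816000
  k2 = f(1.285000, 1.549040) = -0.509696
  w ← 1.700000 + 0.37·(-0.509696) = 1.511412
x=1.470000, w=1.511412:
  k1 = f(1.470000, 1.511412) = -0.440444
  k2 = f(1.655000, 1.429930) = -0.300186
  w ← 1.511412 + 0.37·(-0.300186) = 1.400344
x=1.840000, w=1.400344:
  k1 = f(1.840000, 1.400344) = -0.252543
  k2 = f(2.025000, 1.353623) = -0.180876
  w ← 1.400344 + 0.37·(-0.180876) = 1.333420
w(2.21) ≈ 1.3334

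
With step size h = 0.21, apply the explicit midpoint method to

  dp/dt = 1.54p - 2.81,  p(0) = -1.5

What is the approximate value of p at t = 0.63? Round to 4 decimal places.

-6.8313

Midpoint: k1 = f(t_n, p_n); k2 = f(t_n + h/2, p_n + (h/2)·k1); p_{n+1} = p_n + h·k2.
t=0.000000, p=-1.500000:
  k1 = f(0.000000, -1.500000) = -5.120000
  k2 = f(0.105000, -2.037600) = -5.947904
  p ← -1.500000 + 0.21·(-5.947904) = -2.749060
t=0.210000, p=-2.749060:
  k1 = f(0.210000, -2.749060) = -7.043552
  k2 = f(0.315000, -3.488633) = -8.182495
  p ← -2.749060 + 0.21·(-8.182495) = -4.467384
t=0.420000, p=-4.467384:
  k1 = f(0.420000, -4.467384) = -9.689771
  k2 = f(0.525000, -5.484810) = -11.256607
  p ← -4.467384 + 0.21·(-11.256607) = -6.831271
p(0.63) ≈ -6.8313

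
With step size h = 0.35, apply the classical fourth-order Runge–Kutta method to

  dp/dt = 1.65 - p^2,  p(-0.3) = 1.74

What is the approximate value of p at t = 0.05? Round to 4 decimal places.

1.4554

RK4: k1 = f(t_n, p_n); k2 = f(t_n + h/2, p_n + (h/2)·k1); k3 = f(t_n + h/2, p_n + (h/2)·k2); k4 = f(t_n + h, p_n + h·k3); p_{n+1} = p_n + (h/6)·(k1 + 2k2 + 2k3 + k4).
t=-0.300000, p=1.740000:
  k1 = f(-0.300000, 1.740000) = -1.377600
  k2 = f(-0.125000, 1.498920) = -0.596761
  k3 = f(-0.125000, 1.635567) = -1.025079
  k4 = f(0.050000, 1.381222) = -0.257775
  p ← 1.740000 + (0.35/6)·(k1 + 2k2 + 2k3 + k4) = 1.455388
p(0.05) ≈ 1.4554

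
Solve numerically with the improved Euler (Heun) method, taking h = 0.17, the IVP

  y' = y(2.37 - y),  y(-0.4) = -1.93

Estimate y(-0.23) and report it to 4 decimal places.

-4.2571

Heun: k1 = f(t_n, y_n); k2 = f(t_n + h, y_n + h·k1); y_{n+1} = y_n + (h/2)·(k1 + k2).
t=-0.400000, y=-1.930000:
  k1 = f(-0.400000, -1.930000) = -8.299000
  k2 = f(-0.230000, -3.340830) = -19.078912
  y ← -1.930000 + (0.17/2)·(-8.299000 + (-19.078912)) = -4.257123
y(-0.23) ≈ -4.2571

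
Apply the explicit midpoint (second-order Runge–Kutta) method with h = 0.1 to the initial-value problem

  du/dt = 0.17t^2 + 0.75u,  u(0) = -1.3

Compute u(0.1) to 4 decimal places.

Midpoint: k1 = f(t_n, u_n); k2 = f(t_n + h/2, u_n + (h/2)·k1); u_{n+1} = u_n + h·k2.
t=0.000000, u=-1.300000:
  k1 = f(0.000000, -1.300000) = -0.975000
  k2 = f(0.050000, -1.348750) = -1.011138
  u ← -1.300000 + 0.1·(-1.011138) = -1.401114
u(0.1) ≈ -1.4011

-1.4011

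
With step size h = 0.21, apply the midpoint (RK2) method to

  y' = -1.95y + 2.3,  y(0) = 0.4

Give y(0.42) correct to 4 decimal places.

Midpoint: k1 = f(x_n, y_n); k2 = f(x_n + h/2, y_n + (h/2)·k1); y_{n+1} = y_n + h·k2.
x=0.000000, y=0.400000:
  k1 = f(0.000000, 0.400000) = 1.520000
  k2 = f(0.105000, 0.559600) = 1.208780
  y ← 0.400000 + 0.21·1.208780 = 0.653844
x=0.210000, y=0.653844:
  k1 = f(0.210000, 0.653844) = 1.025005
  k2 = f(0.315000, 0.761469) = 0.815135
  y ← 0.653844 + 0.21·0.815135 = 0.825022
y(0.42) ≈ 0.8250

0.8250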